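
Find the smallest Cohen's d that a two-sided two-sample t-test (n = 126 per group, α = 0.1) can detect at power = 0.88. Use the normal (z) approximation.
d ≈ 0.36

Minimum detectable effect (two-sample t-test, normal approximation):
d = (z_{α/2} + z_β) / √(n/2)
d = (1.645 + 1.175) / √(126/2)
d = 2.820 / 7.937
d ≈ 0.36

By Cohen's convention (0.2 small / 0.5 medium / 0.8 large): small effect.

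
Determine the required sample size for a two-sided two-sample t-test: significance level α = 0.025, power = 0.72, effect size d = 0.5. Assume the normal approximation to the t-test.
n = 64 per group

Sample size formula (two-sample t-test, normal approximation):
n = 2 · ((z_{α/2} + z_β) / d)²

z_{α/2} = 2.241 (for α = 0.025, two-sided)
z_β = 0.583 (for power = 0.72)
d = 0.5

n = 2 · ((2.241 + 0.583) / 0.5)²
n = 2 · (5.648)²
n ≈ 63.80
Round up to the next whole number: n = 64 per group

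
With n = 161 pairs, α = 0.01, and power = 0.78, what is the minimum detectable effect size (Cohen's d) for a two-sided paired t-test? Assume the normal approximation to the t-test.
d ≈ 0.26

Minimum detectable effect (paired t-test, normal approximation):
d = (z_{α/2} + z_β) / √n
d = (2.576 + 0.772) / √161
d = 3.348 / 12.689
d ≈ 0.26

By Cohen's convention (0.2 small / 0.5 medium / 0.8 large): small effect.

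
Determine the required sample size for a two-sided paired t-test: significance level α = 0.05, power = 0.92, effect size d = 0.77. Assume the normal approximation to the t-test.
n = 20 pairs

Sample size formula (paired t-test, normal approximation):
n = ((z_{α/2} + z_β) / d)²

z_{α/2} = 1.960 (for α = 0.05, two-sided)
z_β = 1.405 (for power = 0.92)
d = 0.77

n = ((1.960 + 1.405) / 0.77)²
n = (4.370)²
n ≈ 19.10
Round up to the next whole number: n = 20 pairs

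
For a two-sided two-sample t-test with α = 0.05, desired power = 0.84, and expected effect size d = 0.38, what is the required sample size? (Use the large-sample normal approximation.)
n = 121 per group

Sample size formula (two-sample t-test, normal approximation):
n = 2 · ((z_{α/2} + z_β) / d)²

z_{α/2} = 1.960 (for α = 0.05, two-sided)
z_β = 0.994 (for power = 0.84)
d = 0.38

n = 2 · ((1.960 + 0.994) / 0.38)²
n = 2 · (7.774)²
n ≈ 120.87
Round up to the next whole number: n = 121 per group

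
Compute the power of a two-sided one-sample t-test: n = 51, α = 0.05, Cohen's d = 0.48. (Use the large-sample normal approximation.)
Power ≈ 0.93

Power calculation (one-sample t-test, normal approximation):
z_β = d · √n - z_{α/2}
z_β = 0.48 · √51 - 1.960
z_β = 0.48 · 7.141 - 1.960
z_β = 1.468

Power = Φ(z_β) = Φ(1.468) ≈ 0.929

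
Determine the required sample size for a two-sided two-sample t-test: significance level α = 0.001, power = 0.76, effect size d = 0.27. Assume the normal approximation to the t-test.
n = 439 per group

Sample size formula (two-sample t-test, normal approximation):
n = 2 · ((z_{α/2} + z_β) / d)²

z_{α/2} = 3.291 (for α = 0.001, two-sided)
z_β = 0.706 (for power = 0.76)
d = 0.27

n = 2 · ((3.291 + 0.706) / 0.27)²
n = 2 · (14.804)²
n ≈ 438.32
Round up to the next whole number: n = 439 per group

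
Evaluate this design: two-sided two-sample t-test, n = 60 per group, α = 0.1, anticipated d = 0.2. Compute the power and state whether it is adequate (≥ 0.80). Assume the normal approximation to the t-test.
Power ≈ 0.29; the study is underpowered (power < 0.80)

Power calculation (two-sample t-test, normal approximation):
z_β = d · √(n/2) - z_{α/2}
z_β = 0.2 · √(60/2) - 1.645
z_β = 0.2 · 5.477 - 1.645
z_β = -0.549

Power = Φ(z_β) = Φ(-0.549) ≈ 0.291

Effect size d = 0.2 is small by Cohen's convention (0.2/0.5/0.8).

Threshold: power ≥ 0.80 is conventionally adequate.
Power ≈ 0.29 → the study is underpowered (power < 0.80).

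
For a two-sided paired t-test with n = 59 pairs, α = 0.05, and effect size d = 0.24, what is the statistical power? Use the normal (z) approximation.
Power ≈ 0.45

Power calculation (paired t-test, normal approximation):
z_β = d · √n - z_{α/2}
z_β = 0.24 · √59 - 1.960
z_β = 0.24 · 7.681 - 1.960
z_β = -0.116

Power = Φ(z_β) = Φ(-0.116) ≈ 0.454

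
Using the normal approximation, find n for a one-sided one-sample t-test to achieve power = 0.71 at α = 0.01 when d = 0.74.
n = 16

Sample size formula (one-sample t-test, normal approximation):
n = ((z_α + z_β) / d)²

z_α = 2.326 (for α = 0.01, one-sided)
z_β = 0.553 (for power = 0.71)
d = 0.74

n = ((2.326 + 0.553) / 0.74)²
n = (3.891)²
n ≈ 15.14
Round up to the next whole number: n = 16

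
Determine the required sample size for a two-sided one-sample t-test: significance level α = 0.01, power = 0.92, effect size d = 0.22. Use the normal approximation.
n = 328

Sample size formula (one-sample t-test, normal approximation):
n = ((z_{α/2} + z_β) / d)²

z_{α/2} = 2.576 (for α = 0.01, two-sided)
z_β = 1.405 (for power = 0.92)
d = 0.22

n = ((2.576 + 1.405) / 0.22)²
n = (18.095)²
n ≈ 327.43
Round up to the next whole number: n = 328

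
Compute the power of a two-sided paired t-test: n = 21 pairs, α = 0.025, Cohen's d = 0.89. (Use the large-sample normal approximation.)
Power ≈ 0.97

Power calculation (paired t-test, normal approximation):
z_β = d · √n - z_{α/2}
z_β = 0.89 · √21 - 2.241
z_β = 0.89 · 4.583 - 2.241
z_β = 1.837

Power = Φ(z_β) = Φ(1.837) ≈ 0.967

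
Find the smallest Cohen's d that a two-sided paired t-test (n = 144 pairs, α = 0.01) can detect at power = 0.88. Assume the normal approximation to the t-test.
d ≈ 0.31

Minimum detectable effect (paired t-test, normal approximation):
d = (z_{α/2} + z_β) / √n
d = (2.576 + 1.175) / √144
d = 3.751 / 12.000
d ≈ 0.31

By Cohen's convention (0.2 small / 0.5 medium / 0.8 large): small effect.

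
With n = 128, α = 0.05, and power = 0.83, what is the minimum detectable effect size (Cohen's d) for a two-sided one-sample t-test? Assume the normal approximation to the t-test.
d ≈ 0.26

Minimum detectable effect (one-sample t-test, normal approximation):
d = (z_{α/2} + z_β) / √n
d = (1.960 + 0.954) / √128
d = 2.914 / 11.314
d ≈ 0.26

By Cohen's convention (0.2 small / 0.5 medium / 0.8 large): small effect.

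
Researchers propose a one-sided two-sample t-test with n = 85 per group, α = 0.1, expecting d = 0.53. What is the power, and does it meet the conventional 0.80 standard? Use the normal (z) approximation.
Power ≈ 0.99; the study is adequately powered (power ≥ 0.80)

Power calculation (two-sample t-test, normal approximation):
z_β = d · √(n/2) - z_α
z_β = 0.53 · √(85/2) - 1.282
z_β = 0.53 · 6.519 - 1.282
z_β = 2.174

Power = Φ(z_β) = Φ(2.174) ≈ 0.985

Effect size d = 0.53 is medium by Cohen's convention (0.2/0.5/0.8).

Threshold: power ≥ 0.80 is conventionally adequate.
Power ≈ 0.99 → the study is adequately powered (power ≥ 0.80).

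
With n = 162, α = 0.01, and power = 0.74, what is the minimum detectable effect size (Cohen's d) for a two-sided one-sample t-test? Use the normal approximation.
d ≈ 0.25

Minimum detectable effect (one-sample t-test, normal approximation):
d = (z_{α/2} + z_β) / √n
d = (2.576 + 0.643) / √162
d = 3.219 / 12.728
d ≈ 0.25

By Cohen's convention (0.2 small / 0.5 medium / 0.8 large): small effect.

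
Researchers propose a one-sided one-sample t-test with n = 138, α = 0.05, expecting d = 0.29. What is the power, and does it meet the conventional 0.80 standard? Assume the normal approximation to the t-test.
Power ≈ 0.96; the study is adequately powered (power ≥ 0.80)

Power calculation (one-sample t-test, normal approximation):
z_β = d · √n - z_α
z_β = 0.29 · √138 - 1.645
z_β = 0.29 · 11.747 - 1.645
z_β = 1.762

Power = Φ(z_β) = Φ(1.762) ≈ 0.961

Effect size d = 0.29 is small by Cohen's convention (0.2/0.5/0.8).

Threshold: power ≥ 0.80 is conventionally adequate.
Power ≈ 0.96 → the study is adequately powered (power ≥ 0.80).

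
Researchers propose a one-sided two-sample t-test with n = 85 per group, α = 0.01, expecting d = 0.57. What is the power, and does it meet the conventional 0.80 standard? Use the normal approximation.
Power ≈ 0.92; the study is adequately powered (power ≥ 0.80)

Power calculation (two-sample t-test, normal approximation):
z_β = d · √(n/2) - z_α
z_β = 0.57 · √(85/2) - 2.326
z_β = 0.57 · 6.519 - 2.326
z_β = 1.390

Power = Φ(z_β) = Φ(1.390) ≈ 0.918

Effect size d = 0.57 is medium by Cohen's convention (0.2/0.5/0.8).

Threshold: power ≥ 0.80 is conventionally adequate.
Power ≈ 0.92 → the study is adequately powered (power ≥ 0.80).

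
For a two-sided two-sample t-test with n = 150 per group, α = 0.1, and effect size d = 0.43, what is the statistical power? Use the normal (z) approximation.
Power ≈ 0.98

Power calculation (two-sample t-test, normal approximation):
z_β = d · √(n/2) - z_{α/2}
z_β = 0.43 · √(150/2) - 1.645
z_β = 0.43 · 8.660 - 1.645
z_β = 2.079

Power = Φ(z_β) = Φ(2.079) ≈ 0.981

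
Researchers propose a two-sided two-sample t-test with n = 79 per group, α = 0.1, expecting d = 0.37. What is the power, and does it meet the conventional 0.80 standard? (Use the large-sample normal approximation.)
Power ≈ 0.75; the study is underpowered (power < 0.80)

Power calculation (two-sample t-test, normal approximation):
z_β = d · √(n/2) - z_{α/2}
z_β = 0.37 · √(79/2) - 1.645
z_β = 0.37 · 6.285 - 1.645
z_β = 0.681

Power = Φ(z_β) = Φ(0.681) ≈ 0.752

Effect size d = 0.37 is small by Cohen's convention (0.2/0.5/0.8).

Threshold: power ≥ 0.80 is conventionally adequate.
Power ≈ 0.75 → the study is underpowered (power < 0.80).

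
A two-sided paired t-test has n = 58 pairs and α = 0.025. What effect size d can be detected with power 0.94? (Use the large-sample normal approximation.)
d ≈ 0.50

Minimum detectable effect (paired t-test, normal approximation):
d = (z_{α/2} + z_β) / √n
d = (2.241 + 1.555) / √58
d = 3.796 / 7.616
d ≈ 0.50

By Cohen's convention (0.2 small / 0.5 medium / 0.8 large): medium effect.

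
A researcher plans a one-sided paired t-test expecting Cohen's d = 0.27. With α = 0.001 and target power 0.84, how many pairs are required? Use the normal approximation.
n = 229 pairs

Sample size formula (paired t-test, normal approximation):
n = ((z_α + z_β) / d)²

z_α = 3.090 (for α = 0.001, one-sided)
z_β = 0.994 (for power = 0.84)
d = 0.27

n = ((3.090 + 0.994) / 0.27)²
n = (15.126)²
n ≈ 228.80
Round up to the next whole number: n = 229 pairs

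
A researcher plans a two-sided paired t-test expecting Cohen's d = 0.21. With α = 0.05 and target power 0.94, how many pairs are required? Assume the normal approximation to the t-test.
n = 281 pairs

Sample size formula (paired t-test, normal approximation):
n = ((z_{α/2} + z_β) / d)²

z_{α/2} = 1.960 (for α = 0.05, two-sided)
z_β = 1.555 (for power = 0.94)
d = 0.21

n = ((1.960 + 1.555) / 0.21)²
n = (16.738)²
n ≈ 280.16
Round up to the next whole number: n = 281 pairs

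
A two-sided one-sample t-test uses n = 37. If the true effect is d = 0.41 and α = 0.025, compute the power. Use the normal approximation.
Power ≈ 0.60

Power calculation (one-sample t-test, normal approximation):
z_β = d · √n - z_{α/2}
z_β = 0.41 · √37 - 2.241
z_β = 0.41 · 6.083 - 2.241
z_β = 0.253

Power = Φ(z_β) = Φ(0.253) ≈ 0.600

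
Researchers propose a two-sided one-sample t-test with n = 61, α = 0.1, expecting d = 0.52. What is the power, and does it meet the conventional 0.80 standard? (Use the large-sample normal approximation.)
Power ≈ 0.99; the study is adequately powered (power ≥ 0.80)

Power calculation (one-sample t-test, normal approximation):
z_β = d · √n - z_{α/2}
z_β = 0.52 · √61 - 1.645
z_β = 0.52 · 7.810 - 1.645
z_β = 2.416

Power = Φ(z_β) = Φ(2.416) ≈ 0.992

Effect size d = 0.52 is medium by Cohen's convention (0.2/0.5/0.8).

Threshold: power ≥ 0.80 is conventionally adequate.
Power ≈ 0.99 → the study is adequately powered (power ≥ 0.80).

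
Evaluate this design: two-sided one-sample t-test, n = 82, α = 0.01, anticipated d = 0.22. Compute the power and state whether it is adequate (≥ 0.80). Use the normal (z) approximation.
Power ≈ 0.28; the study is underpowered (power < 0.80)

Power calculation (one-sample t-test, normal approximation):
z_β = d · √n - z_{α/2}
z_β = 0.22 · √82 - 2.576
z_β = 0.22 · 9.055 - 2.576
z_β = -0.584

Power = Φ(z_β) = Φ(-0.584) ≈ 0.280

Effect size d = 0.22 is small by Cohen's convention (0.2/0.5/0.8).

Threshold: power ≥ 0.80 is conventionally adequate.
Power ≈ 0.28 → the study is underpowered (power < 0.80).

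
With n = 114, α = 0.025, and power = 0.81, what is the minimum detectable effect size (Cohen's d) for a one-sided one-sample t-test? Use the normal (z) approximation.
d ≈ 0.27

Minimum detectable effect (one-sample t-test, normal approximation):
d = (z_α + z_β) / √n
d = (1.960 + 0.878) / √114
d = 2.838 / 10.677
d ≈ 0.27

By Cohen's convention (0.2 small / 0.5 medium / 0.8 large): small effect.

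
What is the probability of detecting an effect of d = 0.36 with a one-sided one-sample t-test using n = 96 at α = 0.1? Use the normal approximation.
Power ≈ 0.99

Power calculation (one-sample t-test, normal approximation):
z_β = d · √n - z_α
z_β = 0.36 · √96 - 1.282
z_β = 0.36 · 9.798 - 1.282
z_β = 2.246

Power = Φ(z_β) = Φ(2.246) ≈ 0.988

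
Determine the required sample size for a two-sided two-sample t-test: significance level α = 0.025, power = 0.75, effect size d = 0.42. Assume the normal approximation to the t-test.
n = 97 per group

Sample size formula (two-sample t-test, normal approximation):
n = 2 · ((z_{α/2} + z_β) / d)²

z_{α/2} = 2.241 (for α = 0.025, two-sided)
z_β = 0.674 (for power = 0.75)
d = 0.42

n = 2 · ((2.241 + 0.674) / 0.42)²
n = 2 · (6.940)²
n ≈ 96.33
Round up to the next whole number: n = 97 per group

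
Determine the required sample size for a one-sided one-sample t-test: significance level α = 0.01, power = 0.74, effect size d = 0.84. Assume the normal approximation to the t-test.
n = 13

Sample size formula (one-sample t-test, normal approximation):
n = ((z_α + z_β) / d)²

z_α = 2.326 (for α = 0.01, one-sided)
z_β = 0.643 (for power = 0.74)
d = 0.84

n = ((2.326 + 0.643) / 0.84)²
n = (3.535)²
n ≈ 12.50
Round up to the next whole number: n = 13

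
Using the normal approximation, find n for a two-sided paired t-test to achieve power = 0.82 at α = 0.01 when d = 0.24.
n = 212 pairs

Sample size formula (paired t-test, normal approximation):
n = ((z_{α/2} + z_β) / d)²

z_{α/2} = 2.576 (for α = 0.01, two-sided)
z_β = 0.915 (for power = 0.82)
d = 0.24

n = ((2.576 + 0.915) / 0.24)²
n = (14.546)²
n ≈ 211.59
Round up to the next whole number: n = 212 pairs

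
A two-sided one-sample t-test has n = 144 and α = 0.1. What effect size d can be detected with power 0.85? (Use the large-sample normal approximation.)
d ≈ 0.22

Minimum detectable effect (one-sample t-test, normal approximation):
d = (z_{α/2} + z_β) / √n
d = (1.645 + 1.036) / √144
d = 2.681 / 12.000
d ≈ 0.22

By Cohen's convention (0.2 small / 0.5 medium / 0.8 large): small effect.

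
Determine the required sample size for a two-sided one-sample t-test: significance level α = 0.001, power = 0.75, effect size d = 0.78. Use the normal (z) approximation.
n = 26

Sample size formula (one-sample t-test, normal approximation):
n = ((z_{α/2} + z_β) / d)²

z_{α/2} = 3.291 (for α = 0.001, two-sided)
z_β = 0.674 (for power = 0.75)
d = 0.78

n = ((3.291 + 0.674) / 0.78)²
n = (5.083)²
n ≈ 25.84
Round up to the next whole number: n = 26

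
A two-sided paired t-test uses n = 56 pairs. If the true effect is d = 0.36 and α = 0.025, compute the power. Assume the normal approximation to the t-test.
Power ≈ 0.67

Power calculation (paired t-test, normal approximation):
z_β = d · √n - z_{α/2}
z_β = 0.36 · √56 - 2.241
z_β = 0.36 · 7.483 - 2.241
z_β = 0.453

Power = Φ(z_β) = Φ(0.453) ≈ 0.675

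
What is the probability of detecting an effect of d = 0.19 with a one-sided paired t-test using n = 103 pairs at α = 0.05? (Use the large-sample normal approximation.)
Power ≈ 0.61

Power calculation (paired t-test, normal approximation):
z_β = d · √n - z_α
z_β = 0.19 · √103 - 1.645
z_β = 0.19 · 10.149 - 1.645
z_β = 0.283

Power = Φ(z_β) = Φ(0.283) ≈ 0.612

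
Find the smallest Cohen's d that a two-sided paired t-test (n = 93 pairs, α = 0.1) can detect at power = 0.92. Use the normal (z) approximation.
d ≈ 0.32

Minimum detectable effect (paired t-test, normal approximation):
d = (z_{α/2} + z_β) / √n
d = (1.645 + 1.405) / √93
d = 3.050 / 9.644
d ≈ 0.32

By Cohen's convention (0.2 small / 0.5 medium / 0.8 large): small effect.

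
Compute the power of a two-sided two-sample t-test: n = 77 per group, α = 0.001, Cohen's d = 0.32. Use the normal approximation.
Power ≈ 0.10

Power calculation (two-sample t-test, normal approximation):
z_β = d · √(n/2) - z_{α/2}
z_β = 0.32 · √(77/2) - 3.291
z_β = 0.32 · 6.205 - 3.291
z_β = -1.305

Power = Φ(z_β) = Φ(-1.305) ≈ 0.096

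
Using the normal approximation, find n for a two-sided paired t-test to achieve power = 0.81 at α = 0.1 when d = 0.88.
n = 9 pairs

Sample size formula (paired t-test, normal approximation):
n = ((z_{α/2} + z_β) / d)²

z_{α/2} = 1.645 (for α = 0.1, two-sided)
z_β = 0.878 (for power = 0.81)
d = 0.88

n = ((1.645 + 0.878) / 0.88)²
n = (2.867)²
n ≈ 8.22
Round up to the next whole number: n = 9 pairs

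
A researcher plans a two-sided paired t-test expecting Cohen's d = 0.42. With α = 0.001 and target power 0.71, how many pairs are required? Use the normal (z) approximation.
n = 84 pairs

Sample size formula (paired t-test, normal approximation):
n = ((z_{α/2} + z_β) / d)²

z_{α/2} = 3.291 (for α = 0.001, two-sided)
z_β = 0.553 (for power = 0.71)
d = 0.42

n = ((3.291 + 0.553) / 0.42)²
n = (9.152)²
n ≈ 83.76
Round up to the next whole number: n = 84 pairs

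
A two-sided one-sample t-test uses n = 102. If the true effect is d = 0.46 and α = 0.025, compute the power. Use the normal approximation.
Power ≈ 0.99

Power calculation (one-sample t-test, normal approximation):
z_β = d · √n - z_{α/2}
z_β = 0.46 · √102 - 2.241
z_β = 0.46 · 10.100 - 2.241
z_β = 2.404

Power = Φ(z_β) = Φ(2.404) ≈ 0.992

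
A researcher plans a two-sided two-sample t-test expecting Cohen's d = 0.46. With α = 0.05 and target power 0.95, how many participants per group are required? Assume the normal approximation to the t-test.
n = 123 per group

Sample size formula (two-sample t-test, normal approximation):
n = 2 · ((z_{α/2} + z_β) / d)²

z_{α/2} = 1.960 (for α = 0.05, two-sided)
z_β = 1.645 (for power = 0.95)
d = 0.46

n = 2 · ((1.960 + 1.645) / 0.46)²
n = 2 · (7.837)²
n ≈ 122.84
Round up to the next whole number: n = 123 per group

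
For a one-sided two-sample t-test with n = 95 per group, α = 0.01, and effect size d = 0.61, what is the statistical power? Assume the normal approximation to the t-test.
Power ≈ 0.97

Power calculation (two-sample t-test, normal approximation):
z_β = d · √(n/2) - z_α
z_β = 0.61 · √(95/2) - 2.326
z_β = 0.61 · 6.892 - 2.326
z_β = 1.878

Power = Φ(z_β) = Φ(1.878) ≈ 0.970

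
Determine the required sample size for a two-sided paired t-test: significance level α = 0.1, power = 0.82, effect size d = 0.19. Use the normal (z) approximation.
n = 182 pairs

Sample size formula (paired t-test, normal approximation):
n = ((z_{α/2} + z_β) / d)²

z_{α/2} = 1.645 (for α = 0.1, two-sided)
z_β = 0.915 (for power = 0.82)
d = 0.19

n = ((1.645 + 0.915) / 0.19)²
n = (13.474)²
n ≈ 181.55
Round up to the next whole number: n = 182 pairs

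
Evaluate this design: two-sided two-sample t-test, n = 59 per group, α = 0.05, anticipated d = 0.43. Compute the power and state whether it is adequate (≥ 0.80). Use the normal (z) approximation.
Power ≈ 0.65; the study is underpowered (power < 0.80)

Power calculation (two-sample t-test, normal approximation):
z_β = d · √(n/2) - z_{α/2}
z_β = 0.43 · √(59/2) - 1.960
z_β = 0.43 · 5.431 - 1.960
z_β = 0.376

Power = Φ(z_β) = Φ(0.376) ≈ 0.646

Effect size d = 0.43 is small by Cohen's convention (0.2/0.5/0.8).

Threshold: power ≥ 0.80 is conventionally adequate.
Power ≈ 0.65 → the study is underpowered (power < 0.80).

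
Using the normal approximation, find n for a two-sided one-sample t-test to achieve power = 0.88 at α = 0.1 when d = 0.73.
n = 15

Sample size formula (one-sample t-test, normal approximation):
n = ((z_{α/2} + z_β) / d)²

z_{α/2} = 1.645 (for α = 0.1, two-sided)
z_β = 1.175 (for power = 0.88)
d = 0.73

n = ((1.645 + 1.175) / 0.73)²
n = (3.863)²
n ≈ 14.92
Round up to the next whole number: n = 15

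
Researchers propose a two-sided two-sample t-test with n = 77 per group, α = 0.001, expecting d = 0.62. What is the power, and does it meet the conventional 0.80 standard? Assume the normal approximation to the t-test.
Power ≈ 0.71; the study is underpowered (power < 0.80)

Power calculation (two-sample t-test, normal approximation):
z_β = d · √(n/2) - z_{α/2}
z_β = 0.62 · √(77/2) - 3.291
z_β = 0.62 · 6.205 - 3.291
z_β = 0.556

Power = Φ(z_β) = Φ(0.556) ≈ 0.711

Effect size d = 0.62 is medium by Cohen's convention (0.2/0.5/0.8).

Threshold: power ≥ 0.80 is conventionally adequate.
Power ≈ 0.71 → the study is underpowered (power < 0.80).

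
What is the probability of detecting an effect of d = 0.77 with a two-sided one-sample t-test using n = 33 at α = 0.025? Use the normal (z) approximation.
Power ≈ 0.99

Power calculation (one-sample t-test, normal approximation):
z_β = d · √n - z_{α/2}
z_β = 0.77 · √33 - 2.241
z_β = 0.77 · 5.745 - 2.241
z_β = 2.182

Power = Φ(z_β) = Φ(2.182) ≈ 0.985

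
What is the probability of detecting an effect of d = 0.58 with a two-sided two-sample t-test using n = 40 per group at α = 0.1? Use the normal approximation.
Power ≈ 0.83

Power calculation (two-sample t-test, normal approximation):
z_β = d · √(n/2) - z_{α/2}
z_β = 0.58 · √(40/2) - 1.645
z_β = 0.58 · 4.472 - 1.645
z_β = 0.949

Power = Φ(z_β) = Φ(0.949) ≈ 0.829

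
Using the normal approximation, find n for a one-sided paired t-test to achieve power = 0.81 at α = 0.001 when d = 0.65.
n = 38 pairs

Sample size formula (paired t-test, normal approximation):
n = ((z_α + z_β) / d)²

z_α = 3.090 (for α = 0.001, one-sided)
z_β = 0.878 (for power = 0.81)
d = 0.65

n = ((3.090 + 0.878) / 0.65)²
n = (6.105)²
n ≈ 37.27
Round up to the next whole number: n = 38 pairs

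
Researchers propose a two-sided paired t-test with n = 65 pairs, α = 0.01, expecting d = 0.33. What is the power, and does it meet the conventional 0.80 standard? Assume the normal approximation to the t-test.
Power ≈ 0.53; the study is underpowered (power < 0.80)

Power calculation (paired t-test, normal approximation):
z_β = d · √n - z_{α/2}
z_β = 0.33 · √65 - 2.576
z_β = 0.33 · 8.062 - 2.576
z_β = 0.085

Power = Φ(z_β) = Φ(0.085) ≈ 0.534

Effect size d = 0.33 is small by Cohen's convention (0.2/0.5/0.8).

Threshold: power ≥ 0.80 is conventionally adequate.
Power ≈ 0.53 → the study is underpowered (power < 0.80).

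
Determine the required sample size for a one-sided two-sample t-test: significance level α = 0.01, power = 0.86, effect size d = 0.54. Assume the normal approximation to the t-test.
n = 80 per group

Sample size formula (two-sample t-test, normal approximation):
n = 2 · ((z_α + z_β) / d)²

z_α = 2.326 (for α = 0.01, one-sided)
z_β = 1.080 (for power = 0.86)
d = 0.54

n = 2 · ((2.326 + 1.080) / 0.54)²
n = 2 · (6.307)²
n ≈ 79.56
Round up to the next whole number: n = 80 per group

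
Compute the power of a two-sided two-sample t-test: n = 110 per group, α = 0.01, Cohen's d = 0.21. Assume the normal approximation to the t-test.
Power ≈ 0.15

Power calculation (two-sample t-test, normal approximation):
z_β = d · √(n/2) - z_{α/2}
z_β = 0.21 · √(110/2) - 2.576
z_β = 0.21 · 7.416 - 2.576
z_β = -1.018

Power = Φ(z_β) = Φ(-1.018) ≈ 0.154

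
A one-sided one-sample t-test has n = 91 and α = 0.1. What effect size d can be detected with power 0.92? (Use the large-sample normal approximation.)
d ≈ 0.28

Minimum detectable effect (one-sample t-test, normal approximation):
d = (z_α + z_β) / √n
d = (1.282 + 1.405) / √91
d = 2.687 / 9.539
d ≈ 0.28

By Cohen's convention (0.2 small / 0.5 medium / 0.8 large): small effect.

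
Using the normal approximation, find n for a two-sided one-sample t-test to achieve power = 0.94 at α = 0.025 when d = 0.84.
n = 21

Sample size formula (one-sample t-test, normal approximation):
n = ((z_{α/2} + z_β) / d)²

z_{α/2} = 2.241 (for α = 0.025, two-sided)
z_β = 1.555 (for power = 0.94)
d = 0.84

n = ((2.241 + 1.555) / 0.84)²
n = (4.519)²
n ≈ 20.42
Round up to the next whole number: n = 21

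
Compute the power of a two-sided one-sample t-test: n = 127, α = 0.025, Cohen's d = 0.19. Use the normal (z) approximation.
Power ≈ 0.46

Power calculation (one-sample t-test, normal approximation):
z_β = d · √n - z_{α/2}
z_β = 0.19 · √127 - 2.241
z_β = 0.19 · 11.269 - 2.241
z_β = -0.100

Power = Φ(z_β) = Φ(-0.100) ≈ 0.460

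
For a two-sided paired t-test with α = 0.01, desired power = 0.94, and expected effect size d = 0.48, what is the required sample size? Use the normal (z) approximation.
n = 75 pairs

Sample size formula (paired t-test, normal approximation):
n = ((z_{α/2} + z_β) / d)²

z_{α/2} = 2.576 (for α = 0.01, two-sided)
z_β = 1.555 (for power = 0.94)
d = 0.48

n = ((2.576 + 1.555) / 0.48)²
n = (8.606)²
n ≈ 74.06
Round up to the next whole number: n = 75 pairs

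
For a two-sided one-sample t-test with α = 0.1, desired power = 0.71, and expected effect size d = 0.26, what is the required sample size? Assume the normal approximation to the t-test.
n = 72

Sample size formula (one-sample t-test, normal approximation):
n = ((z_{α/2} + z_β) / d)²

z_{α/2} = 1.645 (for α = 0.1, two-sided)
z_β = 0.553 (for power = 0.71)
d = 0.26

n = ((1.645 + 0.553) / 0.26)²
n = (8.454)²
n ≈ 71.47
Round up to the next whole number: n = 72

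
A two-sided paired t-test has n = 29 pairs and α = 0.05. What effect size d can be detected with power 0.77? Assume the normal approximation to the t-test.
d ≈ 0.50

Minimum detectable effect (paired t-test, normal approximation):
d = (z_{α/2} + z_β) / √n
d = (1.960 + 0.739) / √29
d = 2.699 / 5.385
d ≈ 0.50

By Cohen's convention (0.2 small / 0.5 medium / 0.8 large): medium effect.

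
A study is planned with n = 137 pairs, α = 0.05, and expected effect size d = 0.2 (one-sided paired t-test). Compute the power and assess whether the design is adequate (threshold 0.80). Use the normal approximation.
Power ≈ 0.76; the study is underpowered (power < 0.80)

Power calculation (paired t-test, normal approximation):
z_β = d · √n - z_α
z_β = 0.2 · √137 - 1.645
z_β = 0.2 · 11.705 - 1.645
z_β = 0.696

Power = Φ(z_β) = Φ(0.696) ≈ 0.757

Effect size d = 0.2 is small by Cohen's convention (0.2/0.5/0.8).

Threshold: power ≥ 0.80 is conventionally adequate.
Power ≈ 0.76 → the study is underpowered (power < 0.80).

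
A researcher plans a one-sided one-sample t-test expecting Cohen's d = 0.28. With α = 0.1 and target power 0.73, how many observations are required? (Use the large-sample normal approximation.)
n = 46

Sample size formula (one-sample t-test, normal approximation):
n = ((z_α + z_β) / d)²

z_α = 1.282 (for α = 0.1, one-sided)
z_β = 0.613 (for power = 0.73)
d = 0.28

n = ((1.282 + 0.613) / 0.28)²
n = (6.768)²
n ≈ 45.81
Round up to the next whole number: n = 46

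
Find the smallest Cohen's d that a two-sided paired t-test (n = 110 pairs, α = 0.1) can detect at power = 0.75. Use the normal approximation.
d ≈ 0.22

Minimum detectable effect (paired t-test, normal approximation):
d = (z_{α/2} + z_β) / √n
d = (1.645 + 0.674) / √110
d = 2.319 / 10.488
d ≈ 0.22

By Cohen's convention (0.2 small / 0.5 medium / 0.8 large): small effect.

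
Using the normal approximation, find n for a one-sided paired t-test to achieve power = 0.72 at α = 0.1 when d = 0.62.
n = 10 pairs

Sample size formula (paired t-test, normal approximation):
n = ((z_α + z_β) / d)²

z_α = 1.282 (for α = 0.1, one-sided)
z_β = 0.583 (for power = 0.72)
d = 0.62

n = ((1.282 + 0.583) / 0.62)²
n = (3.008)²
n ≈ 9.05
Round up to the next whole number: n = 10 pairs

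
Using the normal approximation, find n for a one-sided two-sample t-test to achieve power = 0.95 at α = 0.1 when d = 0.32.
n = 168 per group

Sample size formula (two-sample t-test, normal approximation):
n = 2 · ((z_α + z_β) / d)²

z_α = 1.282 (for α = 0.1, one-sided)
z_β = 1.645 (for power = 0.95)
d = 0.32

n = 2 · ((1.282 + 1.645) / 0.32)²
n = 2 · (9.147)²
n ≈ 167.34
Round up to the next whole number: n = 168 per group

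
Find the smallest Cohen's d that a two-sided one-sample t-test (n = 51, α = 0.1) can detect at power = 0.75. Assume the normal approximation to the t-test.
d ≈ 0.32

Minimum detectable effect (one-sample t-test, normal approximation):
d = (z_{α/2} + z_β) / √n
d = (1.645 + 0.674) / √51
d = 2.319 / 7.141
d ≈ 0.32

By Cohen's convention (0.2 small / 0.5 medium / 0.8 large): small effect.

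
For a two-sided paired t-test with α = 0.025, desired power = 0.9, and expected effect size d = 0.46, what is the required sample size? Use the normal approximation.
n = 59 pairs

Sample size formula (paired t-test, normal approximation):
n = ((z_{α/2} + z_β) / d)²

z_{α/2} = 2.241 (for α = 0.025, two-sided)
z_β = 1.282 (for power = 0.9)
d = 0.46

n = ((2.241 + 1.282) / 0.46)²
n = (7.659)²
n ≈ 58.66
Round up to the next whole number: n = 59 pairs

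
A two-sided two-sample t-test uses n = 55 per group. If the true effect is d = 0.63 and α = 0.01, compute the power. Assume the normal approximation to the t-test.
Power ≈ 0.77

Power calculation (two-sample t-test, normal approximation):
z_β = d · √(n/2) - z_{α/2}
z_β = 0.63 · √(55/2) - 2.576
z_β = 0.63 · 5.244 - 2.576
z_β = 0.728

Power = Φ(z_β) = Φ(0.728) ≈ 0.767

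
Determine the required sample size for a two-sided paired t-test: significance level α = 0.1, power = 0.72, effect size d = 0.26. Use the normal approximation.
n = 74 pairs

Sample size formula (paired t-test, normal approximation):
n = ((z_{α/2} + z_β) / d)²

z_{α/2} = 1.645 (for α = 0.1, two-sided)
z_β = 0.583 (for power = 0.72)
d = 0.26

n = ((1.645 + 0.583) / 0.26)²
n = (8.569)²
n ≈ 73.43
Round up to the next whole number: n = 74 pairs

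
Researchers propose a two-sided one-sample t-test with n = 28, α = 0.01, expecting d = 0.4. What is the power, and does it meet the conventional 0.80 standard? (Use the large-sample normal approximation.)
Power ≈ 0.32; the study is underpowered (power < 0.80)

Power calculation (one-sample t-test, normal approximation):
z_β = d · √n - z_{α/2}
z_β = 0.4 · √28 - 2.576
z_β = 0.4 · 5.292 - 2.576
z_β = -0.459

Power = Φ(z_β) = Φ(-0.459) ≈ 0.323

Effect size d = 0.4 is small by Cohen's convention (0.2/0.5/0.8).

Threshold: power ≥ 0.80 is conventionally adequate.
Power ≈ 0.32 → the study is underpowered (power < 0.80).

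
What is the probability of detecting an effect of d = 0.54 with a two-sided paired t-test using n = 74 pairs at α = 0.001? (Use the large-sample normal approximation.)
Power ≈ 0.91

Power calculation (paired t-test, normal approximation):
z_β = d · √n - z_{α/2}
z_β = 0.54 · √74 - 3.291
z_β = 0.54 · 8.602 - 3.291
z_β = 1.355

Power = Φ(z_β) = Φ(1.355) ≈ 0.912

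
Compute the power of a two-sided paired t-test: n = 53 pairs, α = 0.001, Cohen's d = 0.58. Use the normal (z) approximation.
Power ≈ 0.82

Power calculation (paired t-test, normal approximation):
z_β = d · √n - z_{α/2}
z_β = 0.58 · √53 - 3.291
z_β = 0.58 · 7.280 - 3.291
z_β = 0.932

Power = Φ(z_β) = Φ(0.932) ≈ 0.824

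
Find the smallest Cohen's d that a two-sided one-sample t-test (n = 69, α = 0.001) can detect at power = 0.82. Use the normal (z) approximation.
d ≈ 0.51

Minimum detectable effect (one-sample t-test, normal approximation):
d = (z_{α/2} + z_β) / √n
d = (3.291 + 0.915) / √69
d = 4.206 / 8.307
d ≈ 0.51

By Cohen's convention (0.2 small / 0.5 medium / 0.8 large): medium effect.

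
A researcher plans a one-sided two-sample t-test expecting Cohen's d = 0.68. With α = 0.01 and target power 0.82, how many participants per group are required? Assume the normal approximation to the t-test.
n = 46 per group

Sample size formula (two-sample t-test, normal approximation):
n = 2 · ((z_α + z_β) / d)²

z_α = 2.326 (for α = 0.01, one-sided)
z_β = 0.915 (for power = 0.82)
d = 0.68

n = 2 · ((2.326 + 0.915) / 0.68)²
n = 2 · (4.766)²
n ≈ 45.43
Round up to the next whole number: n = 46 per group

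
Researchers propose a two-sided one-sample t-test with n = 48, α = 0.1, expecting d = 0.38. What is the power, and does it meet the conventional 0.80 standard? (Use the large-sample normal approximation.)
Power ≈ 0.84; the study is adequately powered (power ≥ 0.80)

Power calculation (one-sample t-test, normal approximation):
z_β = d · √n - z_{α/2}
z_β = 0.38 · √48 - 1.645
z_β = 0.38 · 6.928 - 1.645
z_β = 0.988

Power = Φ(z_β) = Φ(0.988) ≈ 0.838

Effect size d = 0.38 is small by Cohen's convention (0.2/0.5/0.8).

Threshold: power ≥ 0.80 is conventionally adequate.
Power ≈ 0.84 → the study is adequately powered (power ≥ 0.80).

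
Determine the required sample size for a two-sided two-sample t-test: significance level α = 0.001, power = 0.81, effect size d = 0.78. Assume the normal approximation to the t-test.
n = 58 per group

Sample size formula (two-sample t-test, normal approximation):
n = 2 · ((z_{α/2} + z_β) / d)²

z_{α/2} = 3.291 (for α = 0.001, two-sided)
z_β = 0.878 (for power = 0.81)
d = 0.78

n = 2 · ((3.291 + 0.878) / 0.78)²
n = 2 · (5.345)²
n ≈ 57.14
Round up to the next whole number: n = 58 per group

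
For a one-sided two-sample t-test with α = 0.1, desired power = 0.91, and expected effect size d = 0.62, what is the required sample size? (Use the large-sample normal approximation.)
n = 36 per group

Sample size formula (two-sample t-test, normal approximation):
n = 2 · ((z_α + z_β) / d)²

z_α = 1.282 (for α = 0.1, one-sided)
z_β = 1.341 (for power = 0.91)
d = 0.62

n = 2 · ((1.282 + 1.341) / 0.62)²
n = 2 · (4.231)²
n ≈ 35.80
Round up to the next whole number: n = 36 per group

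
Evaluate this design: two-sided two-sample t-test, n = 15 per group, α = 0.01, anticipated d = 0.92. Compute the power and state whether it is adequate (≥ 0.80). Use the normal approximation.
Power ≈ 0.48; the study is underpowered (power < 0.80)

Power calculation (two-sample t-test, normal approximation):
z_β = d · √(n/2) - z_{α/2}
z_β = 0.92 · √(15/2) - 2.576
z_β = 0.92 · 2.739 - 2.576
z_β = -0.056

Power = Φ(z_β) = Φ(-0.056) ≈ 0.478

Effect size d = 0.92 is large by Cohen's convention (0.2/0.5/0.8).

Threshold: power ≥ 0.80 is conventionally adequate.
Power ≈ 0.48 → the study is underpowered (power < 0.80).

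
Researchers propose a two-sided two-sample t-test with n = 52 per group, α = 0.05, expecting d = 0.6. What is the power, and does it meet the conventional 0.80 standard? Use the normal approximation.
Power ≈ 0.86; the study is adequately powered (power ≥ 0.80)

Power calculation (two-sample t-test, normal approximation):
z_β = d · √(n/2) - z_{α/2}
z_β = 0.6 · √(52/2) - 1.960
z_β = 0.6 · 5.099 - 1.960
z_β = 1.099

Power = Φ(z_β) = Φ(1.099) ≈ 0.864

Effect size d = 0.6 is medium by Cohen's convention (0.2/0.5/0.8).

Threshold: power ≥ 0.80 is conventionally adequate.
Power ≈ 0.86 → the study is adequately powered (power ≥ 0.80).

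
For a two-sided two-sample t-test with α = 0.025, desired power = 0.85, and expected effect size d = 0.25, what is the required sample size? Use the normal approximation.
n = 344 per group

Sample size formula (two-sample t-test, normal approximation):
n = 2 · ((z_{α/2} + z_β) / d)²

z_{α/2} = 2.241 (for α = 0.025, two-sided)
z_β = 1.036 (for power = 0.85)
d = 0.25

n = 2 · ((2.241 + 1.036) / 0.25)²
n = 2 · (13.108)²
n ≈ 343.64
Round up to the next whole number: n = 344 per group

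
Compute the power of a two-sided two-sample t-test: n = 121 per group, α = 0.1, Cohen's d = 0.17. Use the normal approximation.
Power ≈ 0.37

Power calculation (two-sample t-test, normal approximation):
z_β = d · √(n/2) - z_{α/2}
z_β = 0.17 · √(121/2) - 1.645
z_β = 0.17 · 7.778 - 1.645
z_β = -0.323

Power = Φ(z_β) = Φ(-0.323) ≈ 0.374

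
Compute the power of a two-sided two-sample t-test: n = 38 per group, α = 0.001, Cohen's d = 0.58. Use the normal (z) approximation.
Power ≈ 0.22

Power calculation (two-sample t-test, normal approximation):
z_β = d · √(n/2) - z_{α/2}
z_β = 0.58 · √(38/2) - 3.291
z_β = 0.58 · 4.359 - 3.291
z_β = -0.762

Power = Φ(z_β) = Φ(-0.762) ≈ 0.223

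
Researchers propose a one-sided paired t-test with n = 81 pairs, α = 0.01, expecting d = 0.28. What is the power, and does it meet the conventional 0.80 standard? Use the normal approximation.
Power ≈ 0.58; the study is underpowered (power < 0.80)

Power calculation (paired t-test, normal approximation):
z_β = d · √n - z_α
z_β = 0.28 · √81 - 2.326
z_β = 0.28 · 9.000 - 2.326
z_β = 0.194

Power = Φ(z_β) = Φ(0.194) ≈ 0.577

Effect size d = 0.28 is small by Cohen's convention (0.2/0.5/0.8).

Threshold: power ≥ 0.80 is conventionally adequate.
Power ≈ 0.58 → the study is underpowered (power < 0.80).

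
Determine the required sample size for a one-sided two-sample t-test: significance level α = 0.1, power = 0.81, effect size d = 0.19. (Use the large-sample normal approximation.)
n = 259 per group

Sample size formula (two-sample t-test, normal approximation):
n = 2 · ((z_α + z_β) / d)²

z_α = 1.282 (for α = 0.1, one-sided)
z_β = 0.878 (for power = 0.81)
d = 0.19

n = 2 · ((1.282 + 0.878) / 0.19)²
n = 2 · (11.368)²
n ≈ 258.46
Round up to the next whole number: n = 259 per group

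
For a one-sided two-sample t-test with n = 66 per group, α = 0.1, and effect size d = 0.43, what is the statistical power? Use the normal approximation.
Power ≈ 0.88

Power calculation (two-sample t-test, normal approximation):
z_β = d · √(n/2) - z_α
z_β = 0.43 · √(66/2) - 1.282
z_β = 0.43 · 5.745 - 1.282
z_β = 1.189

Power = Φ(z_β) = Φ(1.189) ≈ 0.883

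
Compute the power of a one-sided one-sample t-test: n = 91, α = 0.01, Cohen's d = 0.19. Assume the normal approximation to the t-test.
Power ≈ 0.30

Power calculation (one-sample t-test, normal approximation):
z_β = d · √n - z_α
z_β = 0.19 · √91 - 2.326
z_β = 0.19 · 9.539 - 2.326
z_β = -0.514

Power = Φ(z_β) = Φ(-0.514) ≈ 0.304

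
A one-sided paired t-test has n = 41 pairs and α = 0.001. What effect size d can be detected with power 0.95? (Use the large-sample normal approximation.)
d ≈ 0.74

Minimum detectable effect (paired t-test, normal approximation):
d = (z_α + z_β) / √n
d = (3.090 + 1.645) / √41
d = 4.735 / 6.403
d ≈ 0.74

By Cohen's convention (0.2 small / 0.5 medium / 0.8 large): medium effect.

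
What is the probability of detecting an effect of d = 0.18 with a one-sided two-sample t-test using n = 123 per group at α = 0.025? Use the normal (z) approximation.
Power ≈ 0.29

Power calculation (two-sample t-test, normal approximation):
z_β = d · √(n/2) - z_α
z_β = 0.18 · √(123/2) - 1.960
z_β = 0.18 · 7.842 - 1.960
z_β = -0.548

Power = Φ(z_β) = Φ(-0.548) ≈ 0.292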